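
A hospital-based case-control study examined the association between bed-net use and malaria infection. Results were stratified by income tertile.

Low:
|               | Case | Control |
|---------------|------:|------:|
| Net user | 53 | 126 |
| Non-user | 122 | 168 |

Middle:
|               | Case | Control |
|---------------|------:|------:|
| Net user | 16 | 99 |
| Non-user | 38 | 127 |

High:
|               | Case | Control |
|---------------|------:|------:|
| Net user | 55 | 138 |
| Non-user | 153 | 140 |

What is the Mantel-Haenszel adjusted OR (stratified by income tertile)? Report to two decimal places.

0.47

OR_MH = Σ(aᵢdᵢ/nᵢ) / Σ(bᵢcᵢ/nᵢ), where nᵢ is the stratum total.
Stratum 1 (Low): n = 469; a·d/n = 53·168/469 = 18.9851; b·c/n = 126·122/469 = 32.7761
Stratum 2 (Middle): n = 280; a·d/n = 16·127/280 = 7.2571; b·c/n = 99·38/280 = 13.4357
Stratum 3 (High): n = 486; a·d/n = 55·140/486 = 15.8436; b·c/n = 138·153/486 = 43.4444
OR_MH = (18.9851 + 7.2571 + 15.8436) / (32.7761 + 13.4357 + 43.4444) = 42.0858 / 89.6563 = 0.46941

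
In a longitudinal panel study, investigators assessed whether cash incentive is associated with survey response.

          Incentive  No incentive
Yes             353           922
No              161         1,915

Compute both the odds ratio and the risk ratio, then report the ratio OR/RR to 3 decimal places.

Reading the table with exposure as columns: a = 353 (Incentive, case), b = 161 (Incentive, non-case), c = 922 (No incentive, case), d = 1915.
OR = (353·1915)/(161·922) = 675995/148442 = 4.55393
Risk in exposed = 353/514 = 0.68677; risk in unexposed = 922/2837 = 0.32499; RR = 2.11320
OR/RR = 4.55393 / 2.11320 = 2.15500
The outcome is not rare, so the OR lies further from 1 than the RR.

2.155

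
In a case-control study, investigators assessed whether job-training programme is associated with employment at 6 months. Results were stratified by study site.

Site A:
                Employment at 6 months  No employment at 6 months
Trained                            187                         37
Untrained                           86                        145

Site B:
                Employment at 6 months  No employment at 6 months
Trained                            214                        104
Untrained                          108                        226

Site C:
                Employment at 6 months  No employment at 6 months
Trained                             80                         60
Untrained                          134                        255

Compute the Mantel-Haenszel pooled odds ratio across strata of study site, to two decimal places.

OR_MH = Σ(aᵢdᵢ/nᵢ) / Σ(bᵢcᵢ/nᵢ), where nᵢ is the stratum total.
Stratum 1 (Site A): n = 455; a·d/n = 187·145/455 = 59.5934; b·c/n = 37·86/455 = 6.9934
Stratum 2 (Site B): n = 652; a·d/n = 214·226/652 = 74.1779; b·c/n = 104·108/652 = 17.2270
Stratum 3 (Site C): n = 529; a·d/n = 80·255/529 = 38.5633; b·c/n = 60·134/529 = 15.1985
OR_MH = (59.5934 + 74.1779 + 38.5633) / (6.9934 + 17.2270 + 15.1985) = 172.3346 / 39.4189 = 4.37188

4.37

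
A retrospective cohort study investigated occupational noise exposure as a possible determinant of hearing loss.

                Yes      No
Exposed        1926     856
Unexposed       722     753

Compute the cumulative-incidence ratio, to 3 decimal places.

Cells: a = 1926, b = 856, c = 722, d = 753.
Risk in exposed = 1926/2782 = 0.69231; risk in unexposed = 722/1475 = 0.48949.
RR = 0.69231 / 0.48949 = 1.41434
The risk among the exposed is 1.41 times that among the unexposed.

1.414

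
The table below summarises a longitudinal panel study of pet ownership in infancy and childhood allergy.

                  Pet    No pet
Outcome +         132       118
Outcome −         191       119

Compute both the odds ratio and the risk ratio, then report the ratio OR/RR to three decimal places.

Reading the table with exposure as columns: a = 132 (Pet, case), b = 191 (Pet, non-case), c = 118 (No pet, case), d = 119.
OR = (132·119)/(191·118) = 15708/22538 = 0.69696
Risk in exposed = 132/323 = 0.40867; risk in unexposed = 118/237 = 0.49789; RR = 0.82080
OR/RR = 0.69696 / 0.82080 = 0.84912
The outcome is not rare, so the OR lies further from 1 than the RR.

0.849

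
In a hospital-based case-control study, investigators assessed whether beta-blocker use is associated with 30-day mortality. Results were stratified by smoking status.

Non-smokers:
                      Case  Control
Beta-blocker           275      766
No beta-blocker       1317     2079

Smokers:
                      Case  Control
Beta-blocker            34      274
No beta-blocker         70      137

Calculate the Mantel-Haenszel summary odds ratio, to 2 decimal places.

OR_MH = Σ(aᵢdᵢ/nᵢ) / Σ(bᵢcᵢ/nᵢ), where nᵢ is the stratum total.
Stratum 1 (Non-smokers): n = 4437; a·d/n = 275·2079/4437 = 128.8540; b·c/n = 766·1317/4437 = 227.3658
Stratum 2 (Smokers): n = 515; a·d/n = 34·137/515 = 9.0447; b·c/n = 274·70/515 = 37.2427
OR_MH = (128.8540 + 9.0447) / (227.3658 + 37.2427) = 137.8986 / 264.6085 = 0.52114

0.52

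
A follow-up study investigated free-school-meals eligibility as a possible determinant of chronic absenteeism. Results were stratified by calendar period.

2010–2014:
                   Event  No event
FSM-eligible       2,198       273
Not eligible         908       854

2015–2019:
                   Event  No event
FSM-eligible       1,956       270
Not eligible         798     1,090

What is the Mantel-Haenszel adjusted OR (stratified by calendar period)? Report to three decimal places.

OR_MH = Σ(aᵢdᵢ/nᵢ) / Σ(bᵢcᵢ/nᵢ), where nᵢ is the stratum total.
Stratum 1 (2010–2014): n = 4233; a·d/n = 2198·854/4233 = 443.4425; b·c/n = 273·908/4233 = 58.5599
Stratum 2 (2015–2019): n = 4114; a·d/n = 1956·1090/4114 = 518.2402; b·c/n = 270·798/4114 = 52.3724
OR_MH = (443.4425 + 518.2402) / (58.5599 + 52.3724) = 961.6826 / 110.9323 = 8.66910

8.669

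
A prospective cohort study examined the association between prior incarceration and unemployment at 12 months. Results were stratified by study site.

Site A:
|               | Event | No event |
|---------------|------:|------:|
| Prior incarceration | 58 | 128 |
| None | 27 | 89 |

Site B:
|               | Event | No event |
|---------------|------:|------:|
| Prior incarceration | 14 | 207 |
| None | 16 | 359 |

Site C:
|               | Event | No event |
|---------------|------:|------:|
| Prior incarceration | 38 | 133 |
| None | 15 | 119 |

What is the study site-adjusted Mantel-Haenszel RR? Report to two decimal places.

1.54

RR_MH = Σ(aᵢ·n₀ᵢ/nᵢ) / Σ(cᵢ·n₁ᵢ/nᵢ), with n₁ᵢ = aᵢ+bᵢ (exposed), n₀ᵢ = cᵢ+dᵢ (unexposed), nᵢ = n₁ᵢ+n₀ᵢ.
Stratum 1 (Site A): n₁ = 186, n₀ = 116, n = 302; a·n₀/n = 58·116/302 = 22.2781; c·n₁/n = 27·186/302 = 16.6291
Stratum 2 (Site B): n₁ = 221, n₀ = 375, n = 596; a·n₀/n = 14·375/596 = 8.8087; c·n₁/n = 16·221/596 = 5.9329
Stratum 3 (Site C): n₁ = 171, n₀ = 134, n = 305; a·n₀/n = 38·134/305 = 16.6951; c·n₁/n = 15·171/305 = 8.4098
RR_MH = (22.2781 + 8.8087 + 16.6951) / (16.6291 + 5.9329 + 8.4098) = 47.7820 / 30.9719 = 1.54275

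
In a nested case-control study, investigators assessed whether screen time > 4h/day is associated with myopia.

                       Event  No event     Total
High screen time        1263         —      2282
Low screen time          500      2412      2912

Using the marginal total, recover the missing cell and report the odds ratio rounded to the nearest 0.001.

The missing cell is in the exposed row: 2282 − 1263 = 1019.
So a = 1263, b = 1019, c = 500, d = 2412.
OR = (a·d)/(b·c) = (1263 × 2412) / (1019 × 500) = 3046356 / 509500 = 5.97911

5.979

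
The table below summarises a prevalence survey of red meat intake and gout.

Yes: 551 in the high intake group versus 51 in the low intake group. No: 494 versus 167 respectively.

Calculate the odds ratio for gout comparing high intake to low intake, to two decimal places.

From the description: a = 551, b = 494, c = 51, d = 167.
OR = (a·d)/(b·c) = (551 × 167) / (494 × 51) = 92017 / 25194 = 3.65234
The odds of gout are about 3.65 times as high in the high intake group.

3.65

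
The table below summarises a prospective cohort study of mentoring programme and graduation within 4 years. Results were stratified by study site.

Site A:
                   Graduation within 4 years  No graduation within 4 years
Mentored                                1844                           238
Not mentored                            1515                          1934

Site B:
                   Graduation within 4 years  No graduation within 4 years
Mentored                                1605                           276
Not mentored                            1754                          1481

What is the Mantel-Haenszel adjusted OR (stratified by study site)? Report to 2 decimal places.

OR_MH = Σ(aᵢdᵢ/nᵢ) / Σ(bᵢcᵢ/nᵢ), where nᵢ is the stratum total.
Stratum 1 (Site A): n = 5531; a·d/n = 1844·1934/5531 = 644.7832; b·c/n = 238·1515/5531 = 65.1907
Stratum 2 (Site B): n = 5116; a·d/n = 1605·1481/5116 = 464.6218; b·c/n = 276·1754/5116 = 94.6255
OR_MH = (644.7832 + 464.6218) / (65.1907 + 94.6255) = 1109.4050 / 159.8162 = 6.94175

6.94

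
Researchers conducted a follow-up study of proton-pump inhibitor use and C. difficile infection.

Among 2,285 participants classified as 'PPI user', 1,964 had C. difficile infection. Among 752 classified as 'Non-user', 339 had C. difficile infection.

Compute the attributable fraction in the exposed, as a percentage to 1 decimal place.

From the description: a = 1964, b = 321, c = 339, d = 413.
Risk in exposed = 1964/2285 = 0.85952; risk in unexposed = 339/752 = 0.45080.
RR = 0.85952/0.45080 = 1.90666
AR% = (RR − 1)/RR × 100 = (1.90666 − 1)/1.90666 × 100 = 47.5523%

47.6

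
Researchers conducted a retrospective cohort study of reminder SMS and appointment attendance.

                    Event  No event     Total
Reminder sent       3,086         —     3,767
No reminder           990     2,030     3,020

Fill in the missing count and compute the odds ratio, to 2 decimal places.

The missing cell is in the exposed row: 3767 − 3086 = 681.
So a = 3086, b = 681, c = 990, d = 2030.
OR = (a·d)/(b·c) = (3086 × 2030) / (681 × 990) = 6264580 / 674190 = 9.29201

9.29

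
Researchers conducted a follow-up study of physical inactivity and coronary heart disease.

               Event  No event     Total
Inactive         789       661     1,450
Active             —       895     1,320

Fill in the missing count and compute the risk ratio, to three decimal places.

The missing cell is in the unexposed row: 1320 − 895 = 425.
So a = 789, b = 661, c = 425, d = 895.
RR = [a/(a+b)] / [c/(c+d)] = (789/1450) / (425/1320) = 0.54414/0.32197 = 1.69003

1.690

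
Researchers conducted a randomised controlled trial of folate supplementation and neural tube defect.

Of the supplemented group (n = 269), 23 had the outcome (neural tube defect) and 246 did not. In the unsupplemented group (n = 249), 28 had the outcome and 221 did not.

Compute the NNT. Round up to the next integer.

Risk in treated group = 23/269 = 0.08550; risk in control = 28/249 = 0.11245.
Absolute risk reduction = 0.11245 − 0.08550 = 0.02695
NNT = 1 / ARR = 1 / 0.02695 = 37.109 → round up → 38

38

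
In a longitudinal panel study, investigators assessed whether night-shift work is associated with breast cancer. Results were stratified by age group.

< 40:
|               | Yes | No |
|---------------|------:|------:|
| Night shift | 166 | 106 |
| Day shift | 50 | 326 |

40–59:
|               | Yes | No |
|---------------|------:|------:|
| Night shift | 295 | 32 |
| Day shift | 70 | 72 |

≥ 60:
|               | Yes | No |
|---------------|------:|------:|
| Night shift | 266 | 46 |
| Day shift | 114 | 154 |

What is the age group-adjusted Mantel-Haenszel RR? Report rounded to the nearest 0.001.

RR_MH = Σ(aᵢ·n₀ᵢ/nᵢ) / Σ(cᵢ·n₁ᵢ/nᵢ), with n₁ᵢ = aᵢ+bᵢ (exposed), n₀ᵢ = cᵢ+dᵢ (unexposed), nᵢ = n₁ᵢ+n₀ᵢ.
Stratum 1 (< 40): n₁ = 272, n₀ = 376, n = 648; a·n₀/n = 166·376/648 = 96.3210; c·n₁/n = 50·272/648 = 20.9877
Stratum 2 (40–59): n₁ = 327, n₀ = 142, n = 469; a·n₀/n = 295·142/469 = 89.3177; c·n₁/n = 70·327/469 = 48.8060
Stratum 3 (≥ 60): n₁ = 312, n₀ = 268, n = 580; a·n₀/n = 266·268/580 = 122.9103; c·n₁/n = 114·312/580 = 61.3241
RR_MH = (96.3210 + 89.3177 + 122.9103) / (20.9877 + 48.8060 + 61.3241) = 308.5490 / 131.1178 = 2.35322

2.353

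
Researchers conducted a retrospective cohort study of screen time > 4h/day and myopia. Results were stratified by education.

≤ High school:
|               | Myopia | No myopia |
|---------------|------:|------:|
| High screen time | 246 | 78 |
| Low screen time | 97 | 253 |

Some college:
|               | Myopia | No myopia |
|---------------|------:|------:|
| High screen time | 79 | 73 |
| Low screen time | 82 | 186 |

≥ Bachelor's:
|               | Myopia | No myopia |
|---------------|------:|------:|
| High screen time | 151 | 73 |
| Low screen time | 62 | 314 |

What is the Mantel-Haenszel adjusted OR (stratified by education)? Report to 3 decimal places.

6.249

OR_MH = Σ(aᵢdᵢ/nᵢ) / Σ(bᵢcᵢ/nᵢ), where nᵢ is the stratum total.
Stratum 1 (≤ High school): n = 674; a·d/n = 246·253/674 = 92.3412; b·c/n = 78·97/674 = 11.2255
Stratum 2 (Some college): n = 420; a·d/n = 79·186/420 = 34.9857; b·c/n = 73·82/420 = 14.2524
Stratum 3 (≥ Bachelor's): n = 600; a·d/n = 151·314/600 = 79.0233; b·c/n = 73·62/600 = 7.5433
OR_MH = (92.3412 + 34.9857 + 79.0233) / (11.2255 + 14.2524 + 7.5433) = 206.3503 / 33.0212 = 6.24902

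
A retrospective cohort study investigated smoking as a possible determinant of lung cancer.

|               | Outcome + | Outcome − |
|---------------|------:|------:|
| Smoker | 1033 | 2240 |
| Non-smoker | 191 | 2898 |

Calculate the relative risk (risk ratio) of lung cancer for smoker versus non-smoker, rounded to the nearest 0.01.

Cells: a = 1033, b = 2240, c = 191, d = 2898.
Risk in exposed = 1033/3273 = 0.31561; risk in unexposed = 191/3089 = 0.06183.
RR = 0.31561 / 0.06183 = 5.10433
The risk among the exposed is 5.10 times that among the unexposed.

5.10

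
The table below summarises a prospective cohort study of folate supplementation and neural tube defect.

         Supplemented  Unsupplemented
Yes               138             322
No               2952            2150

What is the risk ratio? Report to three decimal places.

Reading the table with exposure as columns: a = 138 (Supplemented, case), b = 2952 (Supplemented, non-case), c = 322 (Unsupplemented, case), d = 2150.
Risk in exposed = 138/3090 = 0.04466; risk in unexposed = 322/2472 = 0.13026.
RR = 0.04466 / 0.13026 = 0.34286
The risk is 66% lower among the exposed than among the unexposed.

0.343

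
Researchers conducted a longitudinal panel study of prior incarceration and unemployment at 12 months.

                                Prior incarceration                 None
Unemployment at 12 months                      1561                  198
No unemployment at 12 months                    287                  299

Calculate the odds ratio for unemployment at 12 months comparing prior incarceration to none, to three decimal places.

8.213

Reading the table with exposure as columns: a = 1561 (Prior incarceration, case), b = 287 (Prior incarceration, non-case), c = 198 (None, case), d = 299.
OR = (a·d)/(b·c) = (1561 × 299) / (287 × 198) = 466739 / 56826 = 8.21348
The odds of unemployment at 12 months are about 8.21 times as high in the prior incarceration group.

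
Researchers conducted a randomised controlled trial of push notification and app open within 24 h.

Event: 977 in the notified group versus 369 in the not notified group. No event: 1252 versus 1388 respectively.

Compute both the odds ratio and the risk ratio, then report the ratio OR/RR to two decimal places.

1.41

From the description: a = 977, b = 1252, c = 369, d = 1388.
OR = (977·1388)/(1252·369) = 1356076/461988 = 2.93531
Risk in exposed = 977/2229 = 0.43831; risk in unexposed = 369/1757 = 0.21002; RR = 2.08704
OR/RR = 2.93531 / 2.08704 = 1.40645
The outcome is not rare, so the OR lies further from 1 than the RR.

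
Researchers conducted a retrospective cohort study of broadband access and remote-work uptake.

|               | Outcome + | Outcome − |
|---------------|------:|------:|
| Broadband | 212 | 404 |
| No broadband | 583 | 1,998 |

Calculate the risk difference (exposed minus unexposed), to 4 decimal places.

Cells: a = 212, b = 404, c = 583, d = 1998.
Risk in exposed = 212/616 = 0.344156; risk in unexposed = 583/2581 = 0.225881.
Risk difference = 0.344156 − 0.225881 = 0.118274

0.1183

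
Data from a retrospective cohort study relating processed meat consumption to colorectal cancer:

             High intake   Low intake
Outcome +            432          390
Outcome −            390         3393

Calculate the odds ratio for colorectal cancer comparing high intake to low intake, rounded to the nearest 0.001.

Reading the table with exposure as columns: a = 432 (High intake, case), b = 390 (High intake, non-case), c = 390 (Low intake, case), d = 3393.
OR = (a·d)/(b·c) = (432 × 3393) / (390 × 390) = 1465776 / 152100 = 9.63692
The odds of colorectal cancer are about 9.64 times as high in the high intake group.

9.637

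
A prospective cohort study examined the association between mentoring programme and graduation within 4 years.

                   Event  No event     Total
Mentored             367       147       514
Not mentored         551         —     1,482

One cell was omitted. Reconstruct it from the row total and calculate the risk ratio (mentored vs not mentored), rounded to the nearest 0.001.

1.920

The missing cell is in the unexposed row: 1482 − 551 = 931.
So a = 367, b = 147, c = 551, d = 931.
RR = [a/(a+b)] / [c/(c+d)] = (367/514) / (551/1482) = 0.71401/0.37179 = 1.92043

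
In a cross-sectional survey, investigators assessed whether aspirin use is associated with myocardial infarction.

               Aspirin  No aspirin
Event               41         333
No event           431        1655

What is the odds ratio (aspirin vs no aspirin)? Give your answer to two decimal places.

0.47

Reading the table with exposure as columns: a = 41 (Aspirin, case), b = 431 (Aspirin, non-case), c = 333 (No aspirin, case), d = 1655.
OR = (a·d)/(b·c) = (41 × 1655) / (431 × 333) = 67855 / 143523 = 0.47278
Exposure is associated with lower odds of myocardial infarction (OR = 0.47 < 1).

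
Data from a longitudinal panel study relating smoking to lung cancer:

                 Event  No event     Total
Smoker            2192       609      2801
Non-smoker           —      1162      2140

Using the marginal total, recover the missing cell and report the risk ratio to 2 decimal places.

1.71

The missing cell is in the unexposed row: 2140 − 1162 = 978.
So a = 2192, b = 609, c = 978, d = 1162.
RR = [a/(a+b)] / [c/(c+d)] = (2192/2801) / (978/2140) = 0.78258/0.45701 = 1.71239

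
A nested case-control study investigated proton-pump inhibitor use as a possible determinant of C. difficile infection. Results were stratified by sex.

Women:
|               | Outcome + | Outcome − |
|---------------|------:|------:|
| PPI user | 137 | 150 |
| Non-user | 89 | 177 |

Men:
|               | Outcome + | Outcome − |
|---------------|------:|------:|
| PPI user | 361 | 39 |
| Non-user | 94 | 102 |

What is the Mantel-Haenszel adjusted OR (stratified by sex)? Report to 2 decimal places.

OR_MH = Σ(aᵢdᵢ/nᵢ) / Σ(bᵢcᵢ/nᵢ), where nᵢ is the stratum total.
Stratum 1 (Women): n = 553; a·d/n = 137·177/553 = 43.8499; b·c/n = 150·89/553 = 24.1410
Stratum 2 (Men): n = 596; a·d/n = 361·102/596 = 61.7819; b·c/n = 39·94/596 = 6.1510
OR_MH = (43.8499 + 61.7819) / (24.1410 + 6.1510) = 105.6318 / 30.2921 = 3.48711

3.49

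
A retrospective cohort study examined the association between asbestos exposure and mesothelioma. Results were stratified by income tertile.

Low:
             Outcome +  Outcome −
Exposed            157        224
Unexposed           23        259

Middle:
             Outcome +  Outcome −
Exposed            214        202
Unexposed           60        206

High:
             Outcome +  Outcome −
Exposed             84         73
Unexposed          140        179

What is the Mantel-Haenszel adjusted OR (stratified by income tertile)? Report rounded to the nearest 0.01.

OR_MH = Σ(aᵢdᵢ/nᵢ) / Σ(bᵢcᵢ/nᵢ), where nᵢ is the stratum total.
Stratum 1 (Low): n = 663; a·d/n = 157·259/663 = 61.3318; b·c/n = 224·23/663 = 7.7707
Stratum 2 (Middle): n = 682; a·d/n = 214·206/682 = 64.6393; b·c/n = 202·60/682 = 17.7713
Stratum 3 (High): n = 476; a·d/n = 84·179/476 = 31.5882; b·c/n = 73·140/476 = 21.4706
OR_MH = (61.3318 + 64.6393 + 31.5882) / (7.7707 + 17.7713 + 21.4706) = 157.5594 / 47.0126 = 3.35143

3.35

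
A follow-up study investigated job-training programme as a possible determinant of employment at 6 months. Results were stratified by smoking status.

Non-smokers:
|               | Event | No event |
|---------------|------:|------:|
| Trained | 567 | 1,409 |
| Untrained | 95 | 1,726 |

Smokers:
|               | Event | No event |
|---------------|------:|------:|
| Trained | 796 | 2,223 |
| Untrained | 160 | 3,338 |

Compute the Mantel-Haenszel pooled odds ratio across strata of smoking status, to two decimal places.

OR_MH = Σ(aᵢdᵢ/nᵢ) / Σ(bᵢcᵢ/nᵢ), where nᵢ is the stratum total.
Stratum 1 (Non-smokers): n = 3797; a·d/n = 567·1726/3797 = 257.7408; b·c/n = 1409·95/3797 = 35.2528
Stratum 2 (Smokers): n = 6517; a·d/n = 796·3338/6517 = 407.7103; b·c/n = 2223·160/6517 = 54.5773
OR_MH = (257.7408 + 407.7103) / (35.2528 + 54.5773) = 665.4511 / 89.8301 = 7.40789

7.41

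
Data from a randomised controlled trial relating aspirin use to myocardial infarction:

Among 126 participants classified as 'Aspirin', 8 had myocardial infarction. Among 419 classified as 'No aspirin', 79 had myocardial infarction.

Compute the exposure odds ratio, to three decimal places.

0.292

From the description: a = 8, b = 118, c = 79, d = 340.
OR = (a·d)/(b·c) = (8 × 340) / (118 × 79) = 2720 / 9322 = 0.29178
Exposure is associated with lower odds of myocardial infarction (OR = 0.29 < 1).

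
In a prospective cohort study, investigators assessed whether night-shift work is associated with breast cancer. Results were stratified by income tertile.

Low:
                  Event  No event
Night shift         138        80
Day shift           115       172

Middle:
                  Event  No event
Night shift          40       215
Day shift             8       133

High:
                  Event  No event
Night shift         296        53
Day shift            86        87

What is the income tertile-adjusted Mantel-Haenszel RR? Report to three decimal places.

1.699

RR_MH = Σ(aᵢ·n₀ᵢ/nᵢ) / Σ(cᵢ·n₁ᵢ/nᵢ), with n₁ᵢ = aᵢ+bᵢ (exposed), n₀ᵢ = cᵢ+dᵢ (unexposed), nᵢ = n₁ᵢ+n₀ᵢ.
Stratum 1 (Low): n₁ = 218, n₀ = 287, n = 505; a·n₀/n = 138·287/505 = 78.4277; c·n₁/n = 115·218/505 = 49.6436
Stratum 2 (Middle): n₁ = 255, n₀ = 141, n = 396; a·n₀/n = 40·141/396 = 14.2424; c·n₁/n = 8·255/396 = 5.1515
Stratum 3 (High): n₁ = 349, n₀ = 173, n = 522; a·n₀/n = 296·173/522 = 98.0996; c·n₁/n = 86·349/522 = 57.4981
RR_MH = (78.4277 + 14.2424 + 98.0996) / (49.6436 + 5.1515 + 57.4981) = 190.7698 / 112.2932 = 1.69885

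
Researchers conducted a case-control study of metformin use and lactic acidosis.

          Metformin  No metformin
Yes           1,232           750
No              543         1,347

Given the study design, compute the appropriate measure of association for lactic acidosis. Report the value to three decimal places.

4.075

Reading the table with exposure as columns: a = 1232 (Metformin, case), b = 543 (Metformin, non-case), c = 750 (No metformin, case), d = 1347.
This is a case-control study: participants were sampled on outcome status, so risks in the source population cannot be estimated directly — relative risk is not valid here. The odds ratio is the appropriate measure.
OR = (a·d)/(b·c) = (1232 × 1347) / (543 × 750) = 1659504 / 407250 = 4.07490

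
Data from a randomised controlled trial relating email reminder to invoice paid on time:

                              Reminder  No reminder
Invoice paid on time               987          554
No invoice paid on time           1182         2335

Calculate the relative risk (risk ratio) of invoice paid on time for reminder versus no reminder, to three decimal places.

Reading the table with exposure as columns: a = 987 (Reminder, case), b = 1182 (Reminder, non-case), c = 554 (No reminder, case), d = 2335.
Risk in exposed = 987/2169 = 0.45505; risk in unexposed = 554/2889 = 0.19176.
RR = 0.45505 / 0.19176 = 2.37299
The risk among the exposed is 2.37 times that among the unexposed.

2.373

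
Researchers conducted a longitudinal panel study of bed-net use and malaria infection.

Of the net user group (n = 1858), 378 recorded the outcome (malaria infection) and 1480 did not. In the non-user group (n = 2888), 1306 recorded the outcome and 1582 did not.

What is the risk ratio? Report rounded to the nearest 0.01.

0.45

From the description: a = 378, b = 1480, c = 1306, d = 1582.
Risk in exposed = 378/1858 = 0.20344; risk in unexposed = 1306/2888 = 0.45222.
RR = 0.20344 / 0.45222 = 0.44988
The risk is 55% lower among the exposed than among the unexposed.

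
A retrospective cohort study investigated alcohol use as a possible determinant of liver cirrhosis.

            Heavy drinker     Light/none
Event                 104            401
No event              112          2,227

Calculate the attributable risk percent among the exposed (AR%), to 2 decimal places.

Reading the table with exposure as columns: a = 104 (Heavy drinker, case), b = 112 (Heavy drinker, non-case), c = 401 (Light/none, case), d = 2227.
Risk in exposed = 104/216 = 0.48148; risk in unexposed = 401/2628 = 0.15259.
RR = 0.48148/0.15259 = 3.15544
AR% = (RR − 1)/RR × 100 = (3.15544 − 1)/3.15544 × 100 = 68.3087%

68.31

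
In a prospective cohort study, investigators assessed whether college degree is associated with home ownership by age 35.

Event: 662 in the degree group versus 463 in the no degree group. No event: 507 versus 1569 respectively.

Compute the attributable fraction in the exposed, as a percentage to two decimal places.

59.76

From the description: a = 662, b = 507, c = 463, d = 1569.
Risk in exposed = 662/1169 = 0.56630; risk in unexposed = 463/2032 = 0.22785.
RR = 0.56630/0.22785 = 2.48534
AR% = (RR − 1)/RR × 100 = (2.48534 − 1)/2.48534 × 100 = 59.7641%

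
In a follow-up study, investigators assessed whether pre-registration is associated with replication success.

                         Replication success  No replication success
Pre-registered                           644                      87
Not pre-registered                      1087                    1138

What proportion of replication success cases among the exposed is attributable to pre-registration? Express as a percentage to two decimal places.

Cells: a = 644, b = 87, c = 1087, d = 1138.
Risk in exposed = 644/731 = 0.88098; risk in unexposed = 1087/2225 = 0.48854.
RR = 0.88098/0.48854 = 1.80330
AR% = (RR − 1)/RR × 100 = (1.80330 − 1)/1.80330 × 100 = 44.5462%

44.55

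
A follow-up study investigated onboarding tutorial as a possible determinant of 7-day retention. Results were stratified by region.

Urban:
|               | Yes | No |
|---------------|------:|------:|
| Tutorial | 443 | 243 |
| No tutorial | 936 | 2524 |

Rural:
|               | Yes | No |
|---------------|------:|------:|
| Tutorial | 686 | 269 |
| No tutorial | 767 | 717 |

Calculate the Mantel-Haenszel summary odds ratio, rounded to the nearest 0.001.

3.380

OR_MH = Σ(aᵢdᵢ/nᵢ) / Σ(bᵢcᵢ/nᵢ), where nᵢ is the stratum total.
Stratum 1 (Urban): n = 4146; a·d/n = 443·2524/4146 = 269.6893; b·c/n = 243·936/4146 = 54.8596
Stratum 2 (Rural): n = 2439; a·d/n = 686·717/2439 = 201.6654; b·c/n = 269·767/2439 = 84.5933
OR_MH = (269.6893 + 201.6654) / (54.8596 + 84.5933) = 471.3548 / 139.4529 = 3.38003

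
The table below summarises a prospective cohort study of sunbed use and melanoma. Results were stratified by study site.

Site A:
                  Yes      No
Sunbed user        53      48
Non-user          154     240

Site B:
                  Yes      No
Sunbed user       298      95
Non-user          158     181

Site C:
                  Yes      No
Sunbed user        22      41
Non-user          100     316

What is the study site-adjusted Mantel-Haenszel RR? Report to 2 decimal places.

RR_MH = Σ(aᵢ·n₀ᵢ/nᵢ) / Σ(cᵢ·n₁ᵢ/nᵢ), with n₁ᵢ = aᵢ+bᵢ (exposed), n₀ᵢ = cᵢ+dᵢ (unexposed), nᵢ = n₁ᵢ+n₀ᵢ.
Stratum 1 (Site A): n₁ = 101, n₀ = 394, n = 495; a·n₀/n = 53·394/495 = 42.1859; c·n₁/n = 154·101/495 = 31.4222
Stratum 2 (Site B): n₁ = 393, n₀ = 339, n = 732; a·n₀/n = 298·339/732 = 138.0082; c·n₁/n = 158·393/732 = 84.8279
Stratum 3 (Site C): n₁ = 63, n₀ = 416, n = 479; a·n₀/n = 22·416/479 = 19.1065; c·n₁/n = 100·63/479 = 13.1524
RR_MH = (42.1859 + 138.0082 + 19.1065) / (31.4222 + 84.8279 + 13.1524) = 199.3005 / 129.4025 = 1.54016

1.54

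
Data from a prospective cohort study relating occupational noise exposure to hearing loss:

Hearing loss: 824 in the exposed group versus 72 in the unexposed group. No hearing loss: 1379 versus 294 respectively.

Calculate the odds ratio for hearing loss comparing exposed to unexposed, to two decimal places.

2.44

From the description: a = 824, b = 1379, c = 72, d = 294.
OR = (a·d)/(b·c) = (824 × 294) / (1379 × 72) = 242256 / 99288 = 2.43993
The odds of hearing loss are about 2.44 times as high in the exposed group.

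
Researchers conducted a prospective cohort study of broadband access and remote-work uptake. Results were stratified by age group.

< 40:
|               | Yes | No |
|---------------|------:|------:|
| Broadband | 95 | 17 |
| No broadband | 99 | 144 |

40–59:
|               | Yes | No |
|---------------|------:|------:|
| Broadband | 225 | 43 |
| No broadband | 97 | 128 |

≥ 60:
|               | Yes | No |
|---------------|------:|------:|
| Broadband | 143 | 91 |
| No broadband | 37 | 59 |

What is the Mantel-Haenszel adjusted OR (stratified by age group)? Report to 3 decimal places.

OR_MH = Σ(aᵢdᵢ/nᵢ) / Σ(bᵢcᵢ/nᵢ), where nᵢ is the stratum total.
Stratum 1 (< 40): n = 355; a·d/n = 95·144/355 = 38.5352; b·c/n = 17·99/355 = 4.7408
Stratum 2 (40–59): n = 493; a·d/n = 225·128/493 = 58.4178; b·c/n = 43·97/493 = 8.4604
Stratum 3 (≥ 60): n = 330; a·d/n = 143·59/330 = 25.5667; b·c/n = 91·37/330 = 10.2030
OR_MH = (38.5352 + 58.4178 + 25.5667) / (4.7408 + 8.4604 + 10.2030) = 122.5197 / 23.4043 = 5.23492

5.235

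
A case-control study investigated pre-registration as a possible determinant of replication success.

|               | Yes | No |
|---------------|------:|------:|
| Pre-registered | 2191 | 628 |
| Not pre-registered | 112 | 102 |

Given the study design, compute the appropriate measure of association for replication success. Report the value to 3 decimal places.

Cells: a = 2191, b = 628, c = 112, d = 102.
This is a case-control study: participants were sampled on outcome status, so risks in the source population cannot be estimated directly — relative risk is not valid here. The odds ratio is the appropriate measure.
OR = (a·d)/(b·c) = (2191 × 102) / (628 × 112) = 223482 / 70336 = 3.17735

3.177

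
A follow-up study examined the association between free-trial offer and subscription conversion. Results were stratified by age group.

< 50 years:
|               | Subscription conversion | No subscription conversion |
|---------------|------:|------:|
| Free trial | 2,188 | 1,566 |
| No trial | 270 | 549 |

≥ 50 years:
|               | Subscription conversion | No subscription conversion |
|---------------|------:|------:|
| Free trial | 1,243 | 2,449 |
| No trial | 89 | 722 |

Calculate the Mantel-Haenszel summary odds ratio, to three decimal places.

OR_MH = Σ(aᵢdᵢ/nᵢ) / Σ(bᵢcᵢ/nᵢ), where nᵢ is the stratum total.
Stratum 1 (< 50 years): n = 4573; a·d/n = 2188·549/4573 = 262.6748; b·c/n = 1566·270/4573 = 92.4601
Stratum 2 (≥ 50 years): n = 4503; a·d/n = 1243·722/4503 = 199.2996; b·c/n = 2449·89/4503 = 48.4035
OR_MH = (262.6748 + 199.2996) / (92.4601 + 48.4035) = 461.9744 / 140.8636 = 3.27959

3.280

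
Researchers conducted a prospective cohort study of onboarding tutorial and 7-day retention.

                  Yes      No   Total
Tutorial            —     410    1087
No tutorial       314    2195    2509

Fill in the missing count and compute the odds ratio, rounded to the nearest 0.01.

11.54

The missing cell is in the exposed row: 1087 − 410 = 677.
So a = 677, b = 410, c = 314, d = 2195.
OR = (a·d)/(b·c) = (677 × 2195) / (410 × 314) = 1486015 / 128740 = 11.54276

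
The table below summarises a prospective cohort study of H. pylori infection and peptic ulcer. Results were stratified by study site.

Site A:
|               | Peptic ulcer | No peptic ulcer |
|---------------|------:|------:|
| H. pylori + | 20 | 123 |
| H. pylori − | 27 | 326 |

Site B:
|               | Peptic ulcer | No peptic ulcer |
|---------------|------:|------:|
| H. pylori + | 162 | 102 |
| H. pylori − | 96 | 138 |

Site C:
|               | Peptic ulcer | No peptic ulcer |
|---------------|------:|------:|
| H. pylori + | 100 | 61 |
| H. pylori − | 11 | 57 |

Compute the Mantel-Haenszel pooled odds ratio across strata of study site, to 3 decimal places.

OR_MH = Σ(aᵢdᵢ/nᵢ) / Σ(bᵢcᵢ/nᵢ), where nᵢ is the stratum total.
Stratum 1 (Site A): n = 496; a·d/n = 20·326/496 = 13.1452; b·c/n = 123·27/496 = 6.6956
Stratum 2 (Site B): n = 498; a·d/n = 162·138/498 = 44.8916; b·c/n = 102·96/498 = 19.6627
Stratum 3 (Site C): n = 229; a·d/n = 100·57/229 = 24.8908; b·c/n = 61·11/229 = 2.9301
OR_MH = (13.1452 + 44.8916 + 24.8908) / (6.6956 + 19.6627 + 2.9301) = 82.9276 / 29.2883 = 2.83142

2.831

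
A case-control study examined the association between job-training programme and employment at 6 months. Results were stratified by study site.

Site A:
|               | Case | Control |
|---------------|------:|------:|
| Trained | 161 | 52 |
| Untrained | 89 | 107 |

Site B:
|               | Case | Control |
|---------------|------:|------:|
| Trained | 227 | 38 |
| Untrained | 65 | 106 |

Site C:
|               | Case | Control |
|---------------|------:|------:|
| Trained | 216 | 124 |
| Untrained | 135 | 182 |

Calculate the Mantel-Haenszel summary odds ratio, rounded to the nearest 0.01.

OR_MH = Σ(aᵢdᵢ/nᵢ) / Σ(bᵢcᵢ/nᵢ), where nᵢ is the stratum total.
Stratum 1 (Site A): n = 409; a·d/n = 161·107/409 = 42.1198; b·c/n = 52·89/409 = 11.3154
Stratum 2 (Site B): n = 436; a·d/n = 227·106/436 = 55.1881; b·c/n = 38·65/436 = 5.6651
Stratum 3 (Site C): n = 657; a·d/n = 216·182/657 = 59.8356; b·c/n = 124·135/657 = 25.4795
OR_MH = (42.1198 + 55.1881 + 59.8356) / (11.3154 + 5.6651 + 25.4795) = 157.1435 / 42.4600 = 3.70098

3.70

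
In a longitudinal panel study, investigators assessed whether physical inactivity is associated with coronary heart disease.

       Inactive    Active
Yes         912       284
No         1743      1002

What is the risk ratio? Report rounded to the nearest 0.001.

1.555

Reading the table with exposure as columns: a = 912 (Inactive, case), b = 1743 (Inactive, non-case), c = 284 (Active, case), d = 1002.
Risk in exposed = 912/2655 = 0.34350; risk in unexposed = 284/1286 = 0.22084.
RR = 0.34350 / 0.22084 = 1.55544
The risk among the exposed is 1.56 times that among the unexposed.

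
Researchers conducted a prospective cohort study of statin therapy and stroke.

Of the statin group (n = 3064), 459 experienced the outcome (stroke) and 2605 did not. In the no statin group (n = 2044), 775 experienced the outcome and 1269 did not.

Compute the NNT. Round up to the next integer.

5

Risk in treated group = 459/3064 = 0.14980; risk in control = 775/2044 = 0.37916.
Absolute risk reduction = 0.37916 − 0.14980 = 0.22935
NNT = 1 / ARR = 1 / 0.22935 = 4.360 → round up → 5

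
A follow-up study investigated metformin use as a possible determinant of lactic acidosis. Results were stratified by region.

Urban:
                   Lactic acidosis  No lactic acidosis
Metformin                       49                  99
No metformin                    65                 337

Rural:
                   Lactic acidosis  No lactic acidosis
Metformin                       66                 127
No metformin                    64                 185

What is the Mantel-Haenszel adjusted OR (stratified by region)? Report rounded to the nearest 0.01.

1.92

OR_MH = Σ(aᵢdᵢ/nᵢ) / Σ(bᵢcᵢ/nᵢ), where nᵢ is the stratum total.
Stratum 1 (Urban): n = 550; a·d/n = 49·337/550 = 30.0236; b·c/n = 99·65/550 = 11.7000
Stratum 2 (Rural): n = 442; a·d/n = 66·185/442 = 27.6244; b·c/n = 127·64/442 = 18.3891
OR_MH = (30.0236 + 27.6244) / (11.7000 + 18.3891) = 57.6481 / 30.0891 = 1.91591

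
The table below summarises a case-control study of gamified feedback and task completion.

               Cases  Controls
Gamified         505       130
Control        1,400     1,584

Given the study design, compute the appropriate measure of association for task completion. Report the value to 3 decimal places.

Cells: a = 505, b = 130, c = 1400, d = 1584.
This is a case-control study: participants were sampled on outcome status, so risks in the source population cannot be estimated directly — relative risk is not valid here. The odds ratio is the appropriate measure.
OR = (a·d)/(b·c) = (505 × 1584) / (130 × 1400) = 799920 / 182000 = 4.39516

4.395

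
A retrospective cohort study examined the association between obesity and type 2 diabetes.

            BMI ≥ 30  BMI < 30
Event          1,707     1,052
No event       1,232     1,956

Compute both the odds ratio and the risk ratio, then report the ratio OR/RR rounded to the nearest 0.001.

1.551

Reading the table with exposure as columns: a = 1707 (BMI ≥ 30, case), b = 1232 (BMI ≥ 30, non-case), c = 1052 (BMI < 30, case), d = 1956.
OR = (1707·1956)/(1232·1052) = 3338892/1296064 = 2.57618
Risk in exposed = 1707/2939 = 0.58081; risk in unexposed = 1052/3008 = 0.34973; RR = 1.66072
OR/RR = 2.57618 / 1.66072 = 1.55124
The outcome is not rare, so the OR lies further from 1 than the RR.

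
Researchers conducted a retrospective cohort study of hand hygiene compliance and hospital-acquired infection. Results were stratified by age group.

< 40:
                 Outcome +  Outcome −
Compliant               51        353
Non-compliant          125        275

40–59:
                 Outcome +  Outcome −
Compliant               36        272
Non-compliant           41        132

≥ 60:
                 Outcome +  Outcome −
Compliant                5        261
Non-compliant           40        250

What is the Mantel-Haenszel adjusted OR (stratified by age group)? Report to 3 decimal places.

0.305

OR_MH = Σ(aᵢdᵢ/nᵢ) / Σ(bᵢcᵢ/nᵢ), where nᵢ is the stratum total.
Stratum 1 (< 40): n = 804; a·d/n = 51·275/804 = 17.4440; b·c/n = 353·125/804 = 54.8818
Stratum 2 (40–59): n = 481; a·d/n = 36·132/481 = 9.8794; b·c/n = 272·41/481 = 23.1850
Stratum 3 (≥ 60): n = 556; a·d/n = 5·250/556 = 2.2482; b·c/n = 261·40/556 = 18.7770
OR_MH = (17.4440 + 9.8794 + 2.2482) / (54.8818 + 23.1850 + 18.7770) = 29.5716 / 96.8439 = 0.30535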